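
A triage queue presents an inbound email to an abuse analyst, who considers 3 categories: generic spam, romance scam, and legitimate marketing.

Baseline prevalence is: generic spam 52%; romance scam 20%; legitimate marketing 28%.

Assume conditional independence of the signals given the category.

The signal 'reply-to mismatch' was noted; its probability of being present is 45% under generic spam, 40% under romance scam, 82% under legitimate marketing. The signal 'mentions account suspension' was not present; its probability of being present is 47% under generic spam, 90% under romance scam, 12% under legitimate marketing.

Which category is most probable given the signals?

Multiply each prior by the joint likelihood of the signal pattern (using 1 − P(present | H) for each absent signal):
  generic spam: 0.52 × 0.45 × (1 − 0.47) = 0.12402
  romance scam: 0.20 × 0.40 × (1 − 0.90) = 0.008
  legitimate marketing: 0.28 × 0.82 × (1 − 0.12) = 0.20205
Normalizing constant Z = 0.12402 + 0.008 + 0.20205 = 0.33407.
P(generic spam | evidence) ≈ 0.12402 / 0.33407 ≈ 0.371
P(romance scam | evidence) ≈ 0.008 / 0.33407 ≈ 0.024
P(legitimate marketing | evidence) ≈ 0.20205 / 0.33407 ≈ 0.605
The largest is 0.605, so legitimate marketing is most probable.

legitimate marketing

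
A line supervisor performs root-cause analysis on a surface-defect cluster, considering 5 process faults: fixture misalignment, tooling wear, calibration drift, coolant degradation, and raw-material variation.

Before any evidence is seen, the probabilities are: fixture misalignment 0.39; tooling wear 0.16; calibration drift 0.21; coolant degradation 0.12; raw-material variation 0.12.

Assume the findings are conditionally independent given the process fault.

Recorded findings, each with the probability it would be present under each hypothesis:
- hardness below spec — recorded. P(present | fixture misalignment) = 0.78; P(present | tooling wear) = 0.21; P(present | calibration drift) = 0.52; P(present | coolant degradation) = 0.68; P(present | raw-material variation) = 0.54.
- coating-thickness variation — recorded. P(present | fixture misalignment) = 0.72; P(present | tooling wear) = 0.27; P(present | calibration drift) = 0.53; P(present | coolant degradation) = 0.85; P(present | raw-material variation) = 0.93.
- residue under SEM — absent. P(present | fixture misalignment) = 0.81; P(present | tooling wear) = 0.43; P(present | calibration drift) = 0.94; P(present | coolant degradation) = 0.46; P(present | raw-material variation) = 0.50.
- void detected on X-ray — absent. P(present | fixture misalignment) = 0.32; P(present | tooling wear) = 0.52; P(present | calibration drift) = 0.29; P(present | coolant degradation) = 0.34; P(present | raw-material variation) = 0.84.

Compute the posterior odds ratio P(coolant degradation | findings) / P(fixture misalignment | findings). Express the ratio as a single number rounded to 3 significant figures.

0.874

Posterior odds equal prior odds times the likelihood ratio; only the two competing hypotheses matter (using 1 − P(present | H) for each absent finding).
  coolant degradation: 0.12 × 0.68 × 0.85 × (1 − 0.46) × (1 − 0.34) = 0.02472
  fixture misalignment: 0.39 × 0.78 × 0.72 × (1 − 0.81) × (1 − 0.32) = 0.028298
Posterior odds = 0.02472 / 0.028298 ≈ 0.874.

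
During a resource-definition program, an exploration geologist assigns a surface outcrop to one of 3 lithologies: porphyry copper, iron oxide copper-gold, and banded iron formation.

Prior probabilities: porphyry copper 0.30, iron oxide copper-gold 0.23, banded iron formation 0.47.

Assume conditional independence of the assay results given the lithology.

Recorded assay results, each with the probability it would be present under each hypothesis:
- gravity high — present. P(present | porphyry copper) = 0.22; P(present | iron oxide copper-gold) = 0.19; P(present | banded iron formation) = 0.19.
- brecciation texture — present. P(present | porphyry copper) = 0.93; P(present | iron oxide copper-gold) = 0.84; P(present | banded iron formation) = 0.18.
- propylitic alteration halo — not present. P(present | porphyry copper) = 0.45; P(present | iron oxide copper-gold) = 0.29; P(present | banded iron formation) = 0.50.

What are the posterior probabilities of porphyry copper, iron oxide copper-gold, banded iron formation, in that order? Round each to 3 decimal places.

By Bayes' rule with conditional independence, the unnormalized weight for each hypothesis is prior × ∏ likelihoods (using 1 − P(present | H) for each absent assay result):
  porphyry copper: 0.30 × 0.22 × 0.93 × (1 − 0.45) = 0.033759
  iron oxide copper-gold: 0.23 × 0.19 × 0.84 × (1 − 0.29) = 0.026063
  banded iron formation: 0.47 × 0.19 × 0.18 × (1 − 0.50) = 0.008037
Marginal likelihood of the evidence = 0.067859.
P(porphyry copper | evidence) = 0.033759 / 0.067859 ≈ 0.497
P(iron oxide copper-gold | evidence) = 0.026063 / 0.067859 ≈ 0.384
P(banded iron formation | evidence) = 0.008037 / 0.067859 ≈ 0.118

0.497, 0.384, 0.118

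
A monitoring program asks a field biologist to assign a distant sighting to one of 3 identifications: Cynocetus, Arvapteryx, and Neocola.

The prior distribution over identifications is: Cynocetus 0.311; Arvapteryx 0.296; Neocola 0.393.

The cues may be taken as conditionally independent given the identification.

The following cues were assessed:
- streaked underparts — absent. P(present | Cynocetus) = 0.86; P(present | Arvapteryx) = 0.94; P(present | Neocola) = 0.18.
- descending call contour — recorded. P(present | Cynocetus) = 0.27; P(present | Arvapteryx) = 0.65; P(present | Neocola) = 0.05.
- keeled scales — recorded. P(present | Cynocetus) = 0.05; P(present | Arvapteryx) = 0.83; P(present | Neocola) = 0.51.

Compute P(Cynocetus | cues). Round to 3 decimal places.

By Bayes' rule with conditional independence, the unnormalized weight for each hypothesis is prior × ∏ likelihoods (using 1 − P(present | H) for each absent cue):
  Cynocetus: 0.311 × (1 − 0.86) × 0.27 × 0.05 = 0.00058779
  Arvapteryx: 0.296 × (1 − 0.94) × 0.65 × 0.83 = 0.0095815
  Neocola: 0.393 × (1 − 0.18) × 0.05 × 0.51 = 0.0082176
Marginal likelihood of the evidence = 0.018387.
P(Cynocetus | evidence) = 0.00058779 / 0.018387 ≈ 0.032.

0.032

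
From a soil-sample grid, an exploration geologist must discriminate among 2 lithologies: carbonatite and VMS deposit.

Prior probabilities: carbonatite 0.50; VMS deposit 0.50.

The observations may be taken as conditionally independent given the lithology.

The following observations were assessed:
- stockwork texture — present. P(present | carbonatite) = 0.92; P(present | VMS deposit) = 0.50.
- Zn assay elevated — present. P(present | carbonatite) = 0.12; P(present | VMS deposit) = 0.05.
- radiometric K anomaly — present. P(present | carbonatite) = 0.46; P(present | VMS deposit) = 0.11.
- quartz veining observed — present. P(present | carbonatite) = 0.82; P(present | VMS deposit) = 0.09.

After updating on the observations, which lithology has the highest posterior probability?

carbonatite

By Bayes' rule with conditional independence, the unnormalized weight for each hypothesis is prior × ∏ likelihoods:
  carbonatite: 0.50 × 0.92 × 0.12 × 0.46 × 0.82 = 0.020821
  VMS deposit: 0.50 × 0.50 × 0.05 × 0.11 × 0.09 = 0.00012375
The unnormalized weights sum to 0.020945.
P(carbonatite | evidence) ≈ 0.020821 / 0.020945 ≈ 0.994
P(VMS deposit | evidence) ≈ 0.00012375 / 0.020945 ≈ 0.006
The largest is 0.994, so carbonatite is most probable.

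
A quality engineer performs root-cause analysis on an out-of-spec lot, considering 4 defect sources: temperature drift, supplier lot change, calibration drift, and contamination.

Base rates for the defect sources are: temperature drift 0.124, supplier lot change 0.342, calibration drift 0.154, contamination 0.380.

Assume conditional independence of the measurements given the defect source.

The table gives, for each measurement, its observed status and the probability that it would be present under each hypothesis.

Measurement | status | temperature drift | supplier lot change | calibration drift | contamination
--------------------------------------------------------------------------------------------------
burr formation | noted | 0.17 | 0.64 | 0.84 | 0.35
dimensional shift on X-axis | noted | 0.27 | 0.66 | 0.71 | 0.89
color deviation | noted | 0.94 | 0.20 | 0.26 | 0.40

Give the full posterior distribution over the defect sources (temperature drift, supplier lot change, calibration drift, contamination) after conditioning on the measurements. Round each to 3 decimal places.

For each hypothesis, the unnormalized posterior weight is prior × product of the measurement likelihoods:
  temperature drift: 0.124 × 0.17 × 0.27 × 0.94 = 0.0053501
  supplier lot change: 0.342 × 0.64 × 0.66 × 0.20 = 0.028892
  calibration drift: 0.154 × 0.84 × 0.71 × 0.26 = 0.02388
  contamination: 0.380 × 0.35 × 0.89 × 0.40 = 0.047348
Normalizing constant Z = 0.0053501 + 0.028892 + 0.02388 + 0.047348 = 0.10547.
P(temperature drift | evidence) = 0.0053501 / 0.10547 ≈ 0.051
P(supplier lot change | evidence) = 0.028892 / 0.10547 ≈ 0.274
P(calibration drift | evidence) = 0.02388 / 0.10547 ≈ 0.226
P(contamination | evidence) = 0.047348 / 0.10547 ≈ 0.449

0.051, 0.274, 0.226, 0.449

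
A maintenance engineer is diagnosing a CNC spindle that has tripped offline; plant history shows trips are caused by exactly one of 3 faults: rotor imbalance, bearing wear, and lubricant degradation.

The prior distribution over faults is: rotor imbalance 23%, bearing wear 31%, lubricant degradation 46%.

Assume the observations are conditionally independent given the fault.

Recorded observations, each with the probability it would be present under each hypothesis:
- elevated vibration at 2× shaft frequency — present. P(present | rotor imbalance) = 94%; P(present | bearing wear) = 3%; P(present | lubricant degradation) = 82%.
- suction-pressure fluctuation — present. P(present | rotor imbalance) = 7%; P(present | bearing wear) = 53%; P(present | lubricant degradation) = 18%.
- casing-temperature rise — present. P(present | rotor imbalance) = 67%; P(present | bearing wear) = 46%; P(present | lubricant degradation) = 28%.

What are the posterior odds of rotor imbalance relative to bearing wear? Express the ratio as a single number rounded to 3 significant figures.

4.47

Posterior odds equal prior odds times the likelihood ratio; only the two competing hypotheses matter.
  rotor imbalance: 0.23 × 0.94 × 0.07 × 0.67 = 0.01014
  bearing wear: 0.31 × 0.03 × 0.53 × 0.46 = 0.0022673
Posterior odds = 0.01014 / 0.0022673 ≈ 4.47.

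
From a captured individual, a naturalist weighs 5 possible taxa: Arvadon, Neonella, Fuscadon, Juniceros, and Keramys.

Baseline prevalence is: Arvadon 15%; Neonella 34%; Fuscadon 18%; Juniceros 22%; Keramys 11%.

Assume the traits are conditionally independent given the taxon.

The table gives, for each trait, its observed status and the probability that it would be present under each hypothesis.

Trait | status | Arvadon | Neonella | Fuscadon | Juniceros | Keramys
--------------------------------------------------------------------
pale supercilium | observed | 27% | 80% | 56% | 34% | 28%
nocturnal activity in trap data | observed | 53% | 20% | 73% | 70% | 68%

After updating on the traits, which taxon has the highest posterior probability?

By Bayes' rule with conditional independence, the unnormalized weight for each hypothesis is prior × ∏ likelihoods:
  Arvadon: 0.15 × 0.27 × 0.53 = 0.021465
  Neonella: 0.34 × 0.80 × 0.20 = 0.0544
  Fuscadon: 0.18 × 0.56 × 0.73 = 0.073584
  Juniceros: 0.22 × 0.34 × 0.70 = 0.05236
  Keramys: 0.11 × 0.28 × 0.68 = 0.020944
Normalizing constant Z = 0.021465 + 0.0544 + 0.073584 + 0.05236 + 0.020944 = 0.22275.
P(Arvadon | evidence) ≈ 0.021465 / 0.22275 ≈ 0.096
P(Neonella | evidence) ≈ 0.0544 / 0.22275 ≈ 0.244
P(Fuscadon | evidence) ≈ 0.073584 / 0.22275 ≈ 0.330
P(Juniceros | evidence) ≈ 0.05236 / 0.22275 ≈ 0.235
P(Keramys | evidence) ≈ 0.020944 / 0.22275 ≈ 0.094
The largest is 0.330, so Fuscadon is most probable.

Fuscadon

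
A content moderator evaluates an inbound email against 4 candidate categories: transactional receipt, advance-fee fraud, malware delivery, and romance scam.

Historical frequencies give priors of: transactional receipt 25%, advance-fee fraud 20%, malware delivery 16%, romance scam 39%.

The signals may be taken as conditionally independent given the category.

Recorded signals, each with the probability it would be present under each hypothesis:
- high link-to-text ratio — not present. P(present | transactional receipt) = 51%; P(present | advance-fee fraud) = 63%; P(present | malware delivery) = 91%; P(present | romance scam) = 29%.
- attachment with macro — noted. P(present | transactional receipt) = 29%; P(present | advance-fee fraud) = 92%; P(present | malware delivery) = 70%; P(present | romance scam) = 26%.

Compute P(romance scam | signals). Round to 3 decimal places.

0.388

By Bayes' rule with conditional independence, the unnormalized weight for each hypothesis is prior × ∏ likelihoods (using 1 − P(present | H) for each absent signal):
  transactional receipt: 0.25 × (1 − 0.51) × 0.29 = 0.035525
  advance-fee fraud: 0.20 × (1 − 0.63) × 0.92 = 0.06808
  malware delivery: 0.16 × (1 − 0.91) × 0.70 = 0.01008
  romance scam: 0.39 × (1 − 0.29) × 0.26 = 0.071994
Marginal likelihood of the evidence = 0.18568.
P(romance scam | evidence) = 0.071994 / 0.18568 ≈ 0.388.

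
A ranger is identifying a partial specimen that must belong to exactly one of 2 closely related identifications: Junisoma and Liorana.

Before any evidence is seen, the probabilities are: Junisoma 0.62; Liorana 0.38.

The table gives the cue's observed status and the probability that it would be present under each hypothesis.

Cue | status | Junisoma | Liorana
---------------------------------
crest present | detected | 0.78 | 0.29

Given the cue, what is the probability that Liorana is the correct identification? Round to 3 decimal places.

For each hypothesis, the unnormalized posterior weight is prior × likelihood:
  Junisoma: 0.62 × 0.78 = 0.4836
  Liorana: 0.38 × 0.29 = 0.1102
Normalizing constant Z = 0.4836 + 0.1102 = 0.5938.
P(Liorana | evidence) = 0.1102 / 0.5938 ≈ 0.186.

0.186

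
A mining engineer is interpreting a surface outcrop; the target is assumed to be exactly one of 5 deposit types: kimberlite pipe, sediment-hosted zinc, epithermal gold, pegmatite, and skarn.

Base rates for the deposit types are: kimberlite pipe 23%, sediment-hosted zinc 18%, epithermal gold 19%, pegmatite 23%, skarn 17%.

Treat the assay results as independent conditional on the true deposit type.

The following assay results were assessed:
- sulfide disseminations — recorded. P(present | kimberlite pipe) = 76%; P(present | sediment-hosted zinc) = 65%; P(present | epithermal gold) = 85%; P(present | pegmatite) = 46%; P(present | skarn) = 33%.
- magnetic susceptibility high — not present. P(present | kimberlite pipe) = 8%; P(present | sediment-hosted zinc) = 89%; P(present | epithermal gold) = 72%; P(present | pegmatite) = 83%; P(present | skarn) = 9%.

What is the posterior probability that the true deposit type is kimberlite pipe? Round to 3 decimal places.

Multiply each prior by the joint likelihood of the assay result pattern (using 1 − P(present | H) for each absent assay result):
  kimberlite pipe: 0.23 × 0.76 × (1 − 0.08) = 0.16082
  sediment-hosted zinc: 0.18 × 0.65 × (1 − 0.89) = 0.01287
  epithermal gold: 0.19 × 0.85 × (1 − 0.72) = 0.04522
  pegmatite: 0.23 × 0.46 × (1 − 0.83) = 0.017986
  skarn: 0.17 × 0.33 × (1 − 0.09) = 0.051051
Marginal likelihood of the evidence = 0.28794.
P(kimberlite pipe | evidence) = 0.16082 / 0.28794 ≈ 0.558.

0.558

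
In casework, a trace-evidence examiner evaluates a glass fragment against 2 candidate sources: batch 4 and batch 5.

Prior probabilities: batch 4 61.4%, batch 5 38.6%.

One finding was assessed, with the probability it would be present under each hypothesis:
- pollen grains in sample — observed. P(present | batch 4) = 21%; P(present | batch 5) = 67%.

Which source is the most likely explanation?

By Bayes' rule, the unnormalized weight for each hypothesis is prior × likelihood:
  batch 4: 0.614 × 0.21 = 0.12894
  batch 5: 0.386 × 0.67 = 0.25862
The unnormalized weights sum to 0.38756.
P(batch 4 | evidence) ≈ 0.12894 / 0.38756 ≈ 0.333
P(batch 5 | evidence) ≈ 0.25862 / 0.38756 ≈ 0.667
The largest is 0.667, so batch 5 is most probable.

batch 5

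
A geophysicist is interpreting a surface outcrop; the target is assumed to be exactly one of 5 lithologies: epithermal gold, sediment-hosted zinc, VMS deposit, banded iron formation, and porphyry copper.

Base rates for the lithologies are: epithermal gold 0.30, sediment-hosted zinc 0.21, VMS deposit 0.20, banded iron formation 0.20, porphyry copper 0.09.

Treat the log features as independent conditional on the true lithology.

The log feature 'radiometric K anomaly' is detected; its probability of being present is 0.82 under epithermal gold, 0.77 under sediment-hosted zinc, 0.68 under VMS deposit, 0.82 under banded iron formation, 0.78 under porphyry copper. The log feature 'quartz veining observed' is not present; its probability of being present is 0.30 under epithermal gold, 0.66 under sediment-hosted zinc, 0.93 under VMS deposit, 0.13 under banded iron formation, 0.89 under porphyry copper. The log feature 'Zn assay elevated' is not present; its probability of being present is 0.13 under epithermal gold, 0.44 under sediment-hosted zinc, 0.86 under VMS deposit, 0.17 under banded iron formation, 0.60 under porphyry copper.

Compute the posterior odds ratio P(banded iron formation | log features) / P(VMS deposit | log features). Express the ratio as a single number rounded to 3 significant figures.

88.9

The normalizing constant cancels in an odds ratio, so compute prior × likelihood for the two hypotheses only (using 1 − P(present | H) for each absent log feature):
  banded iron formation: 0.20 × 0.82 × (1 − 0.13) × (1 − 0.17) = 0.11842
  VMS deposit: 0.20 × 0.68 × (1 − 0.93) × (1 − 0.86) = 0.0013328
Posterior odds = 0.11842 / 0.0013328 ≈ 88.9.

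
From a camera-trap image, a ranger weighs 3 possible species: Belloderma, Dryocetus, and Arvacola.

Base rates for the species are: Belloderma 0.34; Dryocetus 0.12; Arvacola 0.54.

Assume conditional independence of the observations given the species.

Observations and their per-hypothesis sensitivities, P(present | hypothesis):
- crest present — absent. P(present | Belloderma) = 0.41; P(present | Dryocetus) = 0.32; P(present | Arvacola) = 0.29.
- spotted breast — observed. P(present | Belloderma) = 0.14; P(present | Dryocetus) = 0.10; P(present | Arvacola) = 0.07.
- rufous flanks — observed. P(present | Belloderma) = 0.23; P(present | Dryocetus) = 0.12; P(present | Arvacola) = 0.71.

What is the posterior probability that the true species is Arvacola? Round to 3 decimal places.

0.719

Multiply each prior by the joint likelihood of the evidence pattern (using 1 − P(present | H) for each absent observation):
  Belloderma: 0.34 × (1 − 0.41) × 0.14 × 0.23 = 0.0064593
  Dryocetus: 0.12 × (1 − 0.32) × 0.10 × 0.12 = 0.0009792
  Arvacola: 0.54 × (1 − 0.29) × 0.07 × 0.71 = 0.019055
Normalizing constant Z = 0.0064593 + 0.0009792 + 0.019055 = 0.026494.
P(Arvacola | evidence) = 0.019055 / 0.026494 ≈ 0.719.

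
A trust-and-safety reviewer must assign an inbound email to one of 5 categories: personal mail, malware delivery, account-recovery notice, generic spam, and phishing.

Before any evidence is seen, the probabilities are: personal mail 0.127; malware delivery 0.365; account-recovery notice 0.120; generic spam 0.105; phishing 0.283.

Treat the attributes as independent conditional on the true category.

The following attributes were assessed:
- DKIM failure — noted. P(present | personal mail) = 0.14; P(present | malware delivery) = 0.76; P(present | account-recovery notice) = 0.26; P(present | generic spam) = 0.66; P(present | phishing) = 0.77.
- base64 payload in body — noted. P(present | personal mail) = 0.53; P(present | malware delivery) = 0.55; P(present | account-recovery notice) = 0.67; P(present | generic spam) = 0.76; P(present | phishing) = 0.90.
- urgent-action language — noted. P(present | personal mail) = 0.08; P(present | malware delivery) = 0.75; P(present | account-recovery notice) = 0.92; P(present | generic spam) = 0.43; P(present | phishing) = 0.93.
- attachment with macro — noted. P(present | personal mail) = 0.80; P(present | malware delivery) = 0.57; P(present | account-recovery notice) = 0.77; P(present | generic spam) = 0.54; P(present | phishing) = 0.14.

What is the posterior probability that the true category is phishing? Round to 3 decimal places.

For each hypothesis, the unnormalized posterior weight is prior × product of the attribute likelihoods:
  personal mail: 0.127 × 0.14 × 0.53 × 0.08 × 0.80 = 0.0006031
  malware delivery: 0.365 × 0.76 × 0.55 × 0.75 × 0.57 = 0.065224
  account-recovery notice: 0.120 × 0.26 × 0.67 × 0.92 × 0.77 = 0.014808
  generic spam: 0.105 × 0.66 × 0.76 × 0.43 × 0.54 = 0.01223
  phishing: 0.283 × 0.77 × 0.90 × 0.93 × 0.14 = 0.025535
Marginal likelihood of the evidence = 0.1184.
P(phishing | evidence) = 0.025535 / 0.1184 ≈ 0.216.

0.216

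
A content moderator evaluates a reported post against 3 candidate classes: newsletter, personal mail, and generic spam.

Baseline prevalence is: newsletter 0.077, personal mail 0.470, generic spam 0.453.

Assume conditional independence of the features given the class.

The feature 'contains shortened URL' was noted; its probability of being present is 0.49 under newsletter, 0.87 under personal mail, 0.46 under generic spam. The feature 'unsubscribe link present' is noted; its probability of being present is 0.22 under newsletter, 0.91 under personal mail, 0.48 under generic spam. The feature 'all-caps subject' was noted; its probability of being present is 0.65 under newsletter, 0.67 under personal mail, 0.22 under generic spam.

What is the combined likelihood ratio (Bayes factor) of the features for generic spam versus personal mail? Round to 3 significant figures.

0.0916

The Bayes factor is the ratio of the joint likelihoods of the feature pattern under the two hypotheses.
  generic spam: 0.46 × 0.48 × 0.22 = 0.048576
  personal mail: 0.87 × 0.91 × 0.67 = 0.53044
Bayes factor = 0.048576 / 0.53044 ≈ 0.0916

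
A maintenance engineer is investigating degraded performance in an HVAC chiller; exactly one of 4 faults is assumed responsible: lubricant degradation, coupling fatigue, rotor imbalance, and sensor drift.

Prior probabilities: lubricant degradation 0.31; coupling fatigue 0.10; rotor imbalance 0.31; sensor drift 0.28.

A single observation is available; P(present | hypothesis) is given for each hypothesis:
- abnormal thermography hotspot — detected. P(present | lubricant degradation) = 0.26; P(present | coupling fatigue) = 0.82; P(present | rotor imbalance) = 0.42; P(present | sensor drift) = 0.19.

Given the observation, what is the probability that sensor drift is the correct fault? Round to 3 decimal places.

0.154

Multiply each prior by the likelihood of the observation:
  lubricant degradation: 0.31 × 0.26 = 0.0806
  coupling fatigue: 0.10 × 0.82 = 0.082
  rotor imbalance: 0.31 × 0.42 = 0.1302
  sensor drift: 0.28 × 0.19 = 0.0532
Marginal likelihood of the evidence = 0.346.
P(sensor drift | evidence) = 0.0532 / 0.346 ≈ 0.154.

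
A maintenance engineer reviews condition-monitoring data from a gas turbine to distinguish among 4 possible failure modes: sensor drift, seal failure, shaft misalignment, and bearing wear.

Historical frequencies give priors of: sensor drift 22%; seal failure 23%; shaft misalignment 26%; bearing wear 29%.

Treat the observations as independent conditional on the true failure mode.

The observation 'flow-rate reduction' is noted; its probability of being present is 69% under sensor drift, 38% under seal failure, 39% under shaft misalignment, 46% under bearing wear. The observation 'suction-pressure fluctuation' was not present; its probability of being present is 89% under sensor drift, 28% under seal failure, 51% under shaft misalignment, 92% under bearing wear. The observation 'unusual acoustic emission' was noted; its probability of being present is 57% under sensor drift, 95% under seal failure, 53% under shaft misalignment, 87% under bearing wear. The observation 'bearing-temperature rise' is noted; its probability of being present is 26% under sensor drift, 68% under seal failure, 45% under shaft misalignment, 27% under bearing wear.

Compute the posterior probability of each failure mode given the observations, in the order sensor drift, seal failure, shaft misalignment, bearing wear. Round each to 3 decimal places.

For each hypothesis, the unnormalized posterior weight is prior × product of the observation likelihoods (using 1 − P(present | H) for each absent observation):
  sensor drift: 0.22 × 0.69 × (1 − 0.89) × 0.57 × 0.26 = 0.0024746
  seal failure: 0.23 × 0.38 × (1 − 0.28) × 0.95 × 0.68 = 0.040651
  shaft misalignment: 0.26 × 0.39 × (1 − 0.51) × 0.53 × 0.45 = 0.01185
  bearing wear: 0.29 × 0.46 × (1 − 0.92) × 0.87 × 0.27 = 0.0025069
Normalizing constant Z = 0.0024746 + 0.040651 + 0.01185 + 0.0025069 = 0.057483.
P(sensor drift | evidence) = 0.0024746 / 0.057483 ≈ 0.043
P(seal failure | evidence) = 0.040651 / 0.057483 ≈ 0.707
P(shaft misalignment | evidence) = 0.01185 / 0.057483 ≈ 0.206
P(bearing wear | evidence) = 0.0025069 / 0.057483 ≈ 0.044

0.043, 0.707, 0.206, 0.044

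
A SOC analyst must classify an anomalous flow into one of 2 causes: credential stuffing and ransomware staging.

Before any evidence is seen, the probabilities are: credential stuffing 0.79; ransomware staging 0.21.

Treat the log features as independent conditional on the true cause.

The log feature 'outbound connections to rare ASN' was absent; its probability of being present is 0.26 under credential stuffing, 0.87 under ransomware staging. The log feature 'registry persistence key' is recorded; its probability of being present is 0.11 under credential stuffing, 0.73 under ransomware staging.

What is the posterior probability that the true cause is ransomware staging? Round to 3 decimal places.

0.237

For each hypothesis, the unnormalized posterior weight is prior × product of the log feature likelihoods (using 1 − P(present | H) for each absent log feature):
  credential stuffing: 0.79 × (1 − 0.26) × 0.11 = 0.064306
  ransomware staging: 0.21 × (1 − 0.87) × 0.73 = 0.019929
The unnormalized weights sum to 0.084235.
P(ransomware staging | evidence) = 0.019929 / 0.084235 ≈ 0.237.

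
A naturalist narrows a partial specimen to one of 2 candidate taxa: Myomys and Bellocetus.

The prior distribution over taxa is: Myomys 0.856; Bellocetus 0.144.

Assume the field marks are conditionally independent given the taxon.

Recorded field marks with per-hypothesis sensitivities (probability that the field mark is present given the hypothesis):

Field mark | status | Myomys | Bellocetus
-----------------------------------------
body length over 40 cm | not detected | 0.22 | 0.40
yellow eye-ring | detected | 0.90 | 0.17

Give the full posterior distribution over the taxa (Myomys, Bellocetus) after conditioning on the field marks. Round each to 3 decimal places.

0.976, 0.024

By Bayes' rule with conditional independence, the unnormalized weight for each hypothesis is prior × ∏ likelihoods (using 1 − P(present | H) for each absent field mark):
  Myomys: 0.856 × (1 − 0.22) × 0.90 = 0.60091
  Bellocetus: 0.144 × (1 − 0.40) × 0.17 = 0.014688
The unnormalized weights sum to 0.6156.
P(Myomys | evidence) = 0.60091 / 0.6156 ≈ 0.976
P(Bellocetus | evidence) = 0.014688 / 0.6156 ≈ 0.024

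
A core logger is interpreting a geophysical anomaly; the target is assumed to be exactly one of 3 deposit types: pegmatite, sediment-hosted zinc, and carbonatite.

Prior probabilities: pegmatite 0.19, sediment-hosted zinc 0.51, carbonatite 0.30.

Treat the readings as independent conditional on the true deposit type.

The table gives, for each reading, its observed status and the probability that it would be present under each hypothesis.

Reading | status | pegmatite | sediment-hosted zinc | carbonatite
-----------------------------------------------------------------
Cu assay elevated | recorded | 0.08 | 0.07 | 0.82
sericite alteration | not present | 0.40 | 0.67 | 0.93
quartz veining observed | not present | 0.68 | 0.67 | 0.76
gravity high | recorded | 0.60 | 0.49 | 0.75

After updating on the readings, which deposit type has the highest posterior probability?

carbonatite

By Bayes' rule with conditional independence, the unnormalized weight for each hypothesis is prior × ∏ likelihoods (using 1 − P(present | H) for each absent reading):
  pegmatite: 0.19 × 0.08 × (1 − 0.40) × (1 − 0.68) × 0.60 = 0.001751
  sediment-hosted zinc: 0.51 × 0.07 × (1 − 0.67) × (1 − 0.67) × 0.49 = 0.001905
  carbonatite: 0.30 × 0.82 × (1 − 0.93) × (1 − 0.76) × 0.75 = 0.0030996
The unnormalized weights sum to 0.0067556.
P(pegmatite | evidence) ≈ 0.001751 / 0.0067556 ≈ 0.259
P(sediment-hosted zinc | evidence) ≈ 0.001905 / 0.0067556 ≈ 0.282
P(carbonatite | evidence) ≈ 0.0030996 / 0.0067556 ≈ 0.459
The largest is 0.459, so carbonatite is most probable.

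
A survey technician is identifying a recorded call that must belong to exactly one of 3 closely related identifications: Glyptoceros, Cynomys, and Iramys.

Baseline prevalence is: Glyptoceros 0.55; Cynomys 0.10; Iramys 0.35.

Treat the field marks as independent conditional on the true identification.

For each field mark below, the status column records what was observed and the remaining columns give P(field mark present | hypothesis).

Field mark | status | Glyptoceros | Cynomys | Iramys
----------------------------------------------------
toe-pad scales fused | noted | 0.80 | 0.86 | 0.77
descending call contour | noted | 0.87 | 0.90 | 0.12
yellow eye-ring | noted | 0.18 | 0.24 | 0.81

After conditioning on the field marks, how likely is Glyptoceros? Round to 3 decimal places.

Multiply each prior by the joint likelihood of the field mark pattern:
  Glyptoceros: 0.55 × 0.80 × 0.87 × 0.18 = 0.068904
  Cynomys: 0.10 × 0.86 × 0.90 × 0.24 = 0.018576
  Iramys: 0.35 × 0.77 × 0.12 × 0.81 = 0.026195
Marginal likelihood of the evidence = 0.11368.
P(Glyptoceros | evidence) = 0.068904 / 0.11368 ≈ 0.606.

0.606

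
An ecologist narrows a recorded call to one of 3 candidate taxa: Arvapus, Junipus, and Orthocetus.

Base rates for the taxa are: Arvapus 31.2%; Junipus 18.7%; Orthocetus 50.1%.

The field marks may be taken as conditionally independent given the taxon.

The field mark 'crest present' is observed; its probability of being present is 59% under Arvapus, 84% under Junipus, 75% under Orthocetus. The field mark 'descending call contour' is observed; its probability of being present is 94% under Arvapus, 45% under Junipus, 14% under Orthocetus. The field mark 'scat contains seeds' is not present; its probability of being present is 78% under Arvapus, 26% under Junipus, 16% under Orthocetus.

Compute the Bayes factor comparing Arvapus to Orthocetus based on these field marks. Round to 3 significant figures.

1.38

Joint likelihood of the field mark pattern under each hypothesis (using 1 − P(present | H) for each absent field mark):
  Arvapus: 0.59 × 0.94 × (1 − 0.78) = 0.12201
  Orthocetus: 0.75 × 0.14 × (1 − 0.16) = 0.0882
Bayes factor = 0.12201 / 0.0882 ≈ 1.38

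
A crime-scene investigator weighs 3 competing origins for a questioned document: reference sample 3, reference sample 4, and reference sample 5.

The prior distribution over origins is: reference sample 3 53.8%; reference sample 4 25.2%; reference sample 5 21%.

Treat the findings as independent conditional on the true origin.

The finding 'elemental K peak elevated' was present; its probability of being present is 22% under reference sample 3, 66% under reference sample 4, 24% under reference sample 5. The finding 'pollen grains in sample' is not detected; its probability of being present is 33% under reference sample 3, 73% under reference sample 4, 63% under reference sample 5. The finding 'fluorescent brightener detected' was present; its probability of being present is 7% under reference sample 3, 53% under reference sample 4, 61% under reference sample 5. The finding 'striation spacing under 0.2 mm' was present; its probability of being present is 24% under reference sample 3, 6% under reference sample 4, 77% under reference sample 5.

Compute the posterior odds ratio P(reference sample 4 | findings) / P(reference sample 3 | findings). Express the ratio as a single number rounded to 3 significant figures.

Unnormalized posterior weight (prior times the finding likelihoods) for each of the two hypotheses (using 1 − P(present | H) for each absent finding):
  reference sample 4: 0.252 × 0.66 × (1 − 0.73) × 0.53 × 0.06 = 0.001428
  reference sample 3: 0.538 × 0.22 × (1 − 0.33) × 0.07 × 0.24 = 0.0013323
Posterior odds = 0.001428 / 0.0013323 ≈ 1.07.

1.07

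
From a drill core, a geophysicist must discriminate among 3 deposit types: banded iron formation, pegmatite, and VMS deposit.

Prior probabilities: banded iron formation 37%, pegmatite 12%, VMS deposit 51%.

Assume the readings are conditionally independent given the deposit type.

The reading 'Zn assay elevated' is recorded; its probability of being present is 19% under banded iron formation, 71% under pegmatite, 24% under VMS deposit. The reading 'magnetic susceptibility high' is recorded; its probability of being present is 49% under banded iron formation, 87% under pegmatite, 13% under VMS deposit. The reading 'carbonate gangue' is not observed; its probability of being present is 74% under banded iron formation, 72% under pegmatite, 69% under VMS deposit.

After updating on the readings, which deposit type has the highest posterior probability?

For each hypothesis, the unnormalized posterior weight is prior × product of the reading likelihoods (using 1 − P(present | H) for each absent reading):
  banded iron formation: 0.37 × 0.19 × 0.49 × (1 − 0.74) = 0.0089562
  pegmatite: 0.12 × 0.71 × 0.87 × (1 − 0.72) = 0.020755
  VMS deposit: 0.51 × 0.24 × 0.13 × (1 − 0.69) = 0.0049327
Normalizing constant Z = 0.0089562 + 0.020755 + 0.0049327 = 0.034644.
P(banded iron formation | evidence) ≈ 0.0089562 / 0.034644 ≈ 0.259
P(pegmatite | evidence) ≈ 0.020755 / 0.034644 ≈ 0.599
P(VMS deposit | evidence) ≈ 0.0049327 / 0.034644 ≈ 0.142
The largest is 0.599, so pegmatite is most probable.

pegmatite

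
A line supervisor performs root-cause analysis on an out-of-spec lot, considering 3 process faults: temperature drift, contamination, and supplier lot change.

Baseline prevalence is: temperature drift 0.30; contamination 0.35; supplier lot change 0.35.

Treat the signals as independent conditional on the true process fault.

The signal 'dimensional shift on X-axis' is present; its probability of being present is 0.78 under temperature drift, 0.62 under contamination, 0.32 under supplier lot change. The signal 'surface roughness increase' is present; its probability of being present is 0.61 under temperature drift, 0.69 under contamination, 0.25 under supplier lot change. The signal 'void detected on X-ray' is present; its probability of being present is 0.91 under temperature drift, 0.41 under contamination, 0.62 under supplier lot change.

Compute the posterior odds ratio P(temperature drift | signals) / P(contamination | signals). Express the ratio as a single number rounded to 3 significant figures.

Posterior odds equal prior odds times the likelihood ratio; only the two competing hypotheses matter.
  temperature drift: 0.30 × 0.78 × 0.61 × 0.91 = 0.12989
  contamination: 0.35 × 0.62 × 0.69 × 0.41 = 0.061389
Posterior odds = 0.12989 / 0.061389 ≈ 2.12.

2.12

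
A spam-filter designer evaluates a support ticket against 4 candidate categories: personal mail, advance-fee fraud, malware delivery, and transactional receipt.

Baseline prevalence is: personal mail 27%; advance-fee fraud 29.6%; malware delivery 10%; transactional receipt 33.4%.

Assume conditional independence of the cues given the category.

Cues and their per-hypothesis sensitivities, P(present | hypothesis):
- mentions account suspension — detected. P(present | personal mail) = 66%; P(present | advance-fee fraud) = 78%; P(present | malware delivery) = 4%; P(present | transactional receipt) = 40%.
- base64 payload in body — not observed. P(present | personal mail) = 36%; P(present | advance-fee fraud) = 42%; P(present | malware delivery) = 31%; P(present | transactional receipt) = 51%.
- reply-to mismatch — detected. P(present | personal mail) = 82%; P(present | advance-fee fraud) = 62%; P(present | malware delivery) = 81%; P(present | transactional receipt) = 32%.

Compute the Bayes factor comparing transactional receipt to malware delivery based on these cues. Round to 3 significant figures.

Joint likelihood of the cue pattern under each hypothesis (using 1 − P(present | H) for each absent cue):
  transactional receipt: 0.40 × (1 − 0.51) × 0.32 = 0.06272
  malware delivery: 0.04 × (1 − 0.31) × 0.81 = 0.022356
Bayes factor = 0.06272 / 0.022356 ≈ 2.81

2.81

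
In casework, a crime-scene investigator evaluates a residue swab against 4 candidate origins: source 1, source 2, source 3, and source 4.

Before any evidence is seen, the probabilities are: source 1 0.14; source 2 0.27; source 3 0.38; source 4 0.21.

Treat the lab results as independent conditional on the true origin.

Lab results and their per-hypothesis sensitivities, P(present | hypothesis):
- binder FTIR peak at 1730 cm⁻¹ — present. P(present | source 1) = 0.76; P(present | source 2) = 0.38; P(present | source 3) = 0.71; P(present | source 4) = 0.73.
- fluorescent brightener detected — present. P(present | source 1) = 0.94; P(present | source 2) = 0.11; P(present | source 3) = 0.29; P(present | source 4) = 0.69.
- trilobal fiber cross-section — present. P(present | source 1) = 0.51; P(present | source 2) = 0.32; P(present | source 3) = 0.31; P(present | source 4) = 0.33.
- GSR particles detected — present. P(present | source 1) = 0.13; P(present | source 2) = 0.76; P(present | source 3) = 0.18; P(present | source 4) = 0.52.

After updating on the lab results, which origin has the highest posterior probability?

Multiply each prior by the joint likelihood of the lab result pattern:
  source 1: 0.14 × 0.76 × 0.94 × 0.51 × 0.13 = 0.0066311
  source 2: 0.27 × 0.38 × 0.11 × 0.32 × 0.76 = 0.0027448
  source 3: 0.38 × 0.71 × 0.29 × 0.31 × 0.18 = 0.0043659
  source 4: 0.21 × 0.73 × 0.69 × 0.33 × 0.52 = 0.018151
Marginal likelihood of the evidence = 0.031893.
P(source 1 | evidence) ≈ 0.0066311 / 0.031893 ≈ 0.208
P(source 2 | evidence) ≈ 0.0027448 / 0.031893 ≈ 0.086
P(source 3 | evidence) ≈ 0.0043659 / 0.031893 ≈ 0.137
P(source 4 | evidence) ≈ 0.018151 / 0.031893 ≈ 0.569
The largest is 0.569, so source 4 is most probable.

source 4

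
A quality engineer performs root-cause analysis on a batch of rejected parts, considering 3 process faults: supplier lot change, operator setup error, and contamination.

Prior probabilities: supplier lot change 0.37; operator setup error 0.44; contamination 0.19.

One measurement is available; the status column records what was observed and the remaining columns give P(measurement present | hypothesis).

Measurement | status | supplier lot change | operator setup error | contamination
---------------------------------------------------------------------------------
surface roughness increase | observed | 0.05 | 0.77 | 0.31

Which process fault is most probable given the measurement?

By Bayes' rule, the unnormalized weight for each hypothesis is prior × likelihood:
  supplier lot change: 0.37 × 0.05 = 0.0185
  operator setup error: 0.44 × 0.77 = 0.3388
  contamination: 0.19 × 0.31 = 0.0589
The unnormalized weights sum to 0.4162.
P(supplier lot change | evidence) ≈ 0.0185 / 0.4162 ≈ 0.044
P(operator setup error | evidence) ≈ 0.3388 / 0.4162 ≈ 0.814
P(contamination | evidence) ≈ 0.0589 / 0.4162 ≈ 0.142
The largest is 0.814, so operator setup error is most probable.

operator setup error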